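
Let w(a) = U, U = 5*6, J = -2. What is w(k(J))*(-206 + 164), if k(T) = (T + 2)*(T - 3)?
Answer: -1260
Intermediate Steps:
k(T) = (-3 + T)*(2 + T) (k(T) = (2 + T)*(-3 + T) = (-3 + T)*(2 + T))
U = 30
w(a) = 30
w(k(J))*(-206 + 164) = 30*(-206 + 164) = 30*(-42) = -1260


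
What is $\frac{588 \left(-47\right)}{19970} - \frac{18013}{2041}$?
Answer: $- \frac{208062343}{20379385} \approx -10.209$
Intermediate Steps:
$\frac{588 \left(-47\right)}{19970} - \frac{18013}{2041} = \left(-27636\right) \frac{1}{19970} - \frac{18013}{2041} = - \frac{13818}{9985} - \frac{18013}{2041} = - \frac{208062343}{20379385}$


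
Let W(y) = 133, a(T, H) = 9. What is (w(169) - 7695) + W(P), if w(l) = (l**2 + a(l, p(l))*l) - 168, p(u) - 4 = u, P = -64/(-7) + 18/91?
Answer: 22352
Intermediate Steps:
P = 850/91 (P = -64*(-1/7) + 18*(1/91) = 64/7 + 18/91 = 850/91 ≈ 9.3407)
p(u) = 4 + u
w(l) = -168 + l**2 + 9*l (w(l) = (l**2 + 9*l) - 168 = -168 + l**2 + 9*l)
(w(169) - 7695) + W(P) = ((-168 + 169**2 + 9*169) - 7695) + 133 = ((-168 + 28561 + 1521) - 7695) + 133 = (29914 - 7695) + 133 = 22219 + 133 = 22352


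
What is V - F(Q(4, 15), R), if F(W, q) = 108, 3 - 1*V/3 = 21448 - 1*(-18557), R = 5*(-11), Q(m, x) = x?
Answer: -120114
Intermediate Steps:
R = -55
V = -120006 (V = 9 - 3*(21448 - 1*(-18557)) = 9 - 3*(21448 + 18557) = 9 - 3*40005 = 9 - 120015 = -120006)
V - F(Q(4, 15), R) = -120006 - 1*108 = -120006 - 108 = -120114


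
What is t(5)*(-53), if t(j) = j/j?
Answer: -53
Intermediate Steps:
t(j) = 1
t(5)*(-53) = 1*(-53) = -53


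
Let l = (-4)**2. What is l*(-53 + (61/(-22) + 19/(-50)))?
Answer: -247072/275 ≈ -898.44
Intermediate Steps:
l = 16
l*(-53 + (61/(-22) + 19/(-50))) = 16*(-53 + (61/(-22) + 19/(-50))) = 16*(-53 + (61*(-1/22) + 19*(-1/50))) = 16*(-53 + (-61/22 - 19/50)) = 16*(-53 - 867/275) = 16*(-15442/275) = -247072/275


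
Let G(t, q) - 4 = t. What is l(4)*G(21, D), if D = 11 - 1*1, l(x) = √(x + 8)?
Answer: 50*√3 ≈ 86.603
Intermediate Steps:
l(x) = √(8 + x)
D = 10 (D = 11 - 1 = 10)
G(t, q) = 4 + t
l(4)*G(21, D) = √(8 + 4)*(4 + 21) = √12*25 = (2*√3)*25 = 50*√3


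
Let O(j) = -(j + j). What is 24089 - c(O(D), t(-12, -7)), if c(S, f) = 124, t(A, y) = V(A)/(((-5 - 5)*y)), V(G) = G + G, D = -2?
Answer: 23965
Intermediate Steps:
V(G) = 2*G
O(j) = -2*j
t(A, y) = -A/(5*y) (t(A, y) = (2*A)/(((-5 - 5)*y)) = (2*A)/((-10*y)) = (2*A)*(-1/(10*y)) = -A/(5*y))
24089 - c(O(D), t(-12, -7)) = 24089 - 1*124 = 24089 - 124 = 23965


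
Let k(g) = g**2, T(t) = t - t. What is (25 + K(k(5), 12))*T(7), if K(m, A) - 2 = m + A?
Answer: 0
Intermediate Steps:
T(t) = 0
K(m, A) = 2 + A + m (K(m, A) = 2 + (m + A) = 2 + (A + m) = 2 + A + m)
(25 + K(k(5), 12))*T(7) = (25 + (2 + 12 + 5**2))*0 = (25 + (2 + 12 + 25))*0 = (25 + 39)*0 = 64*0 = 0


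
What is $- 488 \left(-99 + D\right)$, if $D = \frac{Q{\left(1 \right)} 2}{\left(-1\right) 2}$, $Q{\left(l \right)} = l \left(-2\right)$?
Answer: $47336$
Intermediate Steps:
$Q{\left(l \right)} = - 2 l$
$D = 2$ ($D = \frac{\left(-2\right) 1 \cdot 2}{\left(-1\right) 2} = \frac{\left(-2\right) 2}{-2} = \left(-4\right) \left(- \frac{1}{2}\right) = 2$)
$- 488 \left(-99 + D\right) = - 488 \left(-99 + 2\right) = \left(-488\right) \left(-97\right) = 47336$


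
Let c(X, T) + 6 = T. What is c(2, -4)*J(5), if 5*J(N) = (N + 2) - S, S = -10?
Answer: -34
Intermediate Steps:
c(X, T) = -6 + T
J(N) = 12/5 + N/5 (J(N) = ((N + 2) - 1*(-10))/5 = ((2 + N) + 10)/5 = (12 + N)/5 = 12/5 + N/5)
c(2, -4)*J(5) = (-6 - 4)*(12/5 + (⅕)*5) = -10*(12/5 + 1) = -10*17/5 = -34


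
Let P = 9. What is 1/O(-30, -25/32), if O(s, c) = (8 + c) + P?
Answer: 32/519 ≈ 0.061657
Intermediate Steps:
O(s, c) = 17 + c (O(s, c) = (8 + c) + 9 = 17 + c)
1/O(-30, -25/32) = 1/(17 - 25/32) = 1/(519/32) = 32/519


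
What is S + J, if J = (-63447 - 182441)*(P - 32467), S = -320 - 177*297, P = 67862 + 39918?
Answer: -18518615833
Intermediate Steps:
P = 107780
S = -52889 (S = -320 - 52569 = -52889)
J = -18518562944 (J = (-63447 - 182441)*(107780 - 32467) = -245888*75313 = -18518562944)
S + J = -52889 - 18518562944 = -18518615833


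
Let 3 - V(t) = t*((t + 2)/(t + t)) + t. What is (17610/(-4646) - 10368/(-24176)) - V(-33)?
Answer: -385133561/7020106 ≈ -54.862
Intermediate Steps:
V(t) = 2 - 3*t/2 (V(t) = 3 - (t*((t + 2)/(t + t)) + t) = 3 - (t*((2 + t)/((2*t))) + t) = 3 - (t*((2 + t)*(1/(2*t))) + t) = 3 - (t*((2 + t)/(2*t)) + t) = 3 - ((1 + t/2) + t) = 3 - (1 + 3*t/2) = 3 + (-1 - 3*t/2) = 2 - 3*t/2)
(17610/(-4646) - 10368/(-24176)) - V(-33) = (17610/(-4646) - 10368/(-24176)) - (2 - 3/2*(-33)) = (17610*(-1/4646) - 10368*(-1/24176)) - (2 + 99/2) = (-8805/2323 + 648/1511) - 1*103/2 = -11799051/3510053 - 103/2 = -385133561/7020106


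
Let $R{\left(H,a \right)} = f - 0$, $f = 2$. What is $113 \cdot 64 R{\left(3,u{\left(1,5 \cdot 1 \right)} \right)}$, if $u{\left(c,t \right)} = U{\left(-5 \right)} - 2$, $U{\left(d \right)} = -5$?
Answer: $14464$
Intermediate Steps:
$u{\left(c,t \right)} = -7$ ($u{\left(c,t \right)} = -5 - 2 = -7$)
$R{\left(H,a \right)} = 2$ ($R{\left(H,a \right)} = 2 - 0 = 2 + 0 = 2$)
$113 \cdot 64 R{\left(3,u{\left(1,5 \cdot 1 \right)} \right)} = 113 \cdot 64 \cdot 2 = 7232 \cdot 2 = 14464$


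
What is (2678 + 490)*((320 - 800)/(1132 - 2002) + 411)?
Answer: 37810080/29 ≈ 1.3038e+6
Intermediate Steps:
(2678 + 490)*((320 - 800)/(1132 - 2002) + 411) = 3168*(-480/(-870) + 411) = 3168*(-480*(-1/870) + 411) = 3168*(16/29 + 411) = 3168*(11935/29) = 37810080/29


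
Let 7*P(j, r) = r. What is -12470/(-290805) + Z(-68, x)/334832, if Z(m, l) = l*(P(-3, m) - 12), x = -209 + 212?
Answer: 727371955/17039893458 ≈ 0.042686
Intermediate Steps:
x = 3
P(j, r) = r/7
Z(m, l) = l*(-12 + m/7) (Z(m, l) = l*(m/7 - 12) = l*(-12 + m/7))
-12470/(-290805) + Z(-68, x)/334832 = -12470/(-290805) + ((1/7)*3*(-84 - 68))/334832 = -12470*(-1/290805) + ((1/7)*3*(-152))*(1/334832) = 2494/58161 - 456/7*1/334832 = 2494/58161 - 57/292978 = 727371955/17039893458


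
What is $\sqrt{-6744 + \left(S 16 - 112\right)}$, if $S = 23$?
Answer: $2 i \sqrt{1622} \approx 80.548 i$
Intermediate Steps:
$\sqrt{-6744 + \left(S 16 - 112\right)} = \sqrt{-6744 + \left(23 \cdot 16 - 112\right)} = \sqrt{-6744 + \left(368 - 112\right)} = \sqrt{-6744 + 256} = \sqrt{-6488} = 2 i \sqrt{1622}$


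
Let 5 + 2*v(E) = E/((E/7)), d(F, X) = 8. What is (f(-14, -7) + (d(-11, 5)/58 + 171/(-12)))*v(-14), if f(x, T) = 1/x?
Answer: -11517/812 ≈ -14.184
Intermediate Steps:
v(E) = 1 (v(E) = -5/2 + (E/((E/7)))/2 = -5/2 + (E*(7/E))/2 = -5/2 + (½)*7 = -5/2 + 7/2 = 1)
(f(-14, -7) + (d(-11, 5)/58 + 171/(-12)))*v(-14) = (1/(-14) + (8/58 + 171/(-12)))*1 = (-1/14 + (8*(1/58) + 171*(-1/12)))*1 = (-1/14 + (4/29 - 57/4))*1 = (-1/14 - 1637/116)*1 = -11517/812*1 = -11517/812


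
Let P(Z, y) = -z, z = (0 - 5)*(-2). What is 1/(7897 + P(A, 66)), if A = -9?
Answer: 1/7887 ≈ 0.00012679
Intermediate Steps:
z = 10 (z = -5*(-2) = 10)
P(Z, y) = -10 (P(Z, y) = -1*10 = -10)
1/(7897 + P(A, 66)) = 1/(7897 - 10) = 1/7887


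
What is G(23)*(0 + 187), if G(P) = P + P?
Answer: 8602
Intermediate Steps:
G(P) = 2*P
G(23)*(0 + 187) = (2*23)*(0 + 187) = 46*187 = 8602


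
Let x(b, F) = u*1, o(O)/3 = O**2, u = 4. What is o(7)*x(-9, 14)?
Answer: 588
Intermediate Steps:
o(O) = 3*O**2
x(b, F) = 4 (x(b, F) = 4*1 = 4)
o(7)*x(-9, 14) = (3*7**2)*4 = (3*49)*4 = 147*4 = 588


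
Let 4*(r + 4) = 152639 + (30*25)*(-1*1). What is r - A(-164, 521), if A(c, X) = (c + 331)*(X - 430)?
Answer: 91085/4 ≈ 22771.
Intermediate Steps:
A(c, X) = (-430 + X)*(331 + c) (A(c, X) = (331 + c)*(-430 + X) = (-430 + X)*(331 + c))
r = 151873/4 (r = -4 + (152639 + (30*25)*(-1*1))/4 = -4 + (152639 + 750*(-1))/4 = -4 + (152639 - 750)/4 = -4 + (1/4)*151889 = -4 + 151889/4 = 151873/4 ≈ 37968.)
r - A(-164, 521) = 151873/4 - (-142330 - 430*(-164) + 331*521 + 521*(-164)) = 151873/4 - (-142330 + 70520 + 172451 - 85444) = 151873/4 - 1*15197 = 151873/4 - 15197 = 91085/4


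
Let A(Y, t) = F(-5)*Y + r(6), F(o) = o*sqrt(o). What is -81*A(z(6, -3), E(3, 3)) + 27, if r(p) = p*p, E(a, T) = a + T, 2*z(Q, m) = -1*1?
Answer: -2889 - 405*I*sqrt(5)/2 ≈ -2889.0 - 452.8*I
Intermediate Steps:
F(o) = o**(3/2)
z(Q, m) = -1/2 (z(Q, m) = (-1*1)/2 = (1/2)*(-1) = -1/2)
E(a, T) = T + a
r(p) = p**2
A(Y, t) = 36 - 5*I*Y*sqrt(5) (A(Y, t) = (-5)**(3/2)*Y + 6**2 = (-5*I*sqrt(5))*Y + 36 = -5*I*Y*sqrt(5) + 36 = 36 - 5*I*Y*sqrt(5))
-81*A(z(6, -3), E(3, 3)) + 27 = -81*(36 - 5*I*(-1/2)*sqrt(5)) + 27 = -81*(36 + 5*I*sqrt(5)/2) + 27 = (-2916 - 405*I*sqrt(5)/2) + 27 = -2889 - 405*I*sqrt(5)/2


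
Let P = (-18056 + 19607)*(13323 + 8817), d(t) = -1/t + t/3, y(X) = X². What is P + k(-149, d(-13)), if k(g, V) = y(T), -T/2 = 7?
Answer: 34339336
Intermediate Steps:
T = -14 (T = -2*7 = -14)
d(t) = -1/t + t/3 (d(t) = -1/t + t*(⅓) = -1/t + t/3)
k(g, V) = 196 (k(g, V) = (-14)² = 196)
P = 34339140 (P = 1551*22140 = 34339140)
P + k(-149, d(-13)) = 34339140 + 196 = 34339336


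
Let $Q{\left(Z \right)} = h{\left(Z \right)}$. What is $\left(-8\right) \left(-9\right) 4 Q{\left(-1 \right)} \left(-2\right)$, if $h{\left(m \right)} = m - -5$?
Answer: $-2304$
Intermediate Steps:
$h{\left(m \right)} = 5 + m$ ($h{\left(m \right)} = m + 5 = 5 + m$)
$Q{\left(Z \right)} = 5 + Z$
$\left(-8\right) \left(-9\right) 4 Q{\left(-1 \right)} \left(-2\right) = \left(-8\right) \left(-9\right) 4 \left(5 - 1\right) \left(-2\right) = 72 \cdot 4 \cdot 4 \left(-2\right) = 72 \cdot 16 \left(-2\right) = 72 \left(-32\right) = -2304$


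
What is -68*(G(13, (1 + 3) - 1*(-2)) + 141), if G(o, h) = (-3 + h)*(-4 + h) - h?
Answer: -9588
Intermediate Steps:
G(o, h) = -h + (-4 + h)*(-3 + h) (G(o, h) = (-4 + h)*(-3 + h) - h = -h + (-4 + h)*(-3 + h))
-68*(G(13, (1 + 3) - 1*(-2)) + 141) = -68*((12 + ((1 + 3) - 1*(-2))**2 - 8*((1 + 3) - 1*(-2))) + 141) = -68*((12 + (4 + 2)**2 - 8*(4 + 2)) + 141) = -68*((12 + 6**2 - 8*6) + 141) = -68*((12 + 36 - 48) + 141) = -68*(0 + 141) = -68*141 = -9588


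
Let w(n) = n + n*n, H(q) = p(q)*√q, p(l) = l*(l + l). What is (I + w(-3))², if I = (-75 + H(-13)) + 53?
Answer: -1484916 - 10816*I*√13 ≈ -1.4849e+6 - 38998.0*I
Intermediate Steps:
p(l) = 2*l² (p(l) = l*(2*l) = 2*l²)
H(q) = 2*q^(5/2) (H(q) = (2*q²)*√q = 2*q^(5/2))
w(n) = n + n²
I = -22 + 338*I*√13 (I = (-75 + 2*(-13)^(5/2)) + 53 = (-75 + 2*(169*I*√13)) + 53 = (-75 + 338*I*√13) + 53 = -22 + 338*I*√13 ≈ -22.0 + 1218.7*I)
(I + w(-3))² = ((-22 + 338*I*√13) - 3*(1 - 3))² = ((-22 + 338*I*√13) - 3*(-2))² = ((-22 + 338*I*√13) + 6)² = (-16 + 338*I*√13)²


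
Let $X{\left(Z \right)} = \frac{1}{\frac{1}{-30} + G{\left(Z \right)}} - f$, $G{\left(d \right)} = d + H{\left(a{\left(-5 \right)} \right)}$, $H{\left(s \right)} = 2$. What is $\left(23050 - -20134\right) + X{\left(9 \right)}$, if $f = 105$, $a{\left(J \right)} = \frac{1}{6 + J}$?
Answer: $\frac{14173021}{329} \approx 43079.0$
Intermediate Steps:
$G{\left(d \right)} = 2 + d$ ($G{\left(d \right)} = d + 2 = 2 + d$)
$X{\left(Z \right)} = -105 + \frac{1}{\frac{59}{30} + Z}$ ($X{\left(Z \right)} = \frac{1}{\frac{1}{-30} + \left(2 + Z\right)} - 105 = \frac{1}{- \frac{1}{30} + \left(2 + Z\right)} - 105 = \frac{1}{\frac{59}{30} + Z} - 105 = -105 + \frac{1}{\frac{59}{30} + Z}$)
$\left(23050 - -20134\right) + X{\left(9 \right)} = \left(23050 - -20134\right) + \frac{45 \left(-137 - 630\right)}{59 + 30 \cdot 9} = \left(23050 + 20134\right) + \frac{45 \left(-137 - 630\right)}{59 + 270} = 43184 + 45 \cdot \frac{1}{329} \left(-767\right) = 43184 - \frac{34515}{329} = \frac{14173021}{329}$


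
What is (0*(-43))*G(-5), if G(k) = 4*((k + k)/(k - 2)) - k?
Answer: 0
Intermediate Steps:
G(k) = -k + 8*k/(-2 + k) (G(k) = 4*((2*k)/(-2 + k)) - k = 4*(2*k/(-2 + k)) - k = 8*k/(-2 + k) - k = -k + 8*k/(-2 + k))
(0*(-43))*G(-5) = (0*(-43))*(-5*(10 - 1*(-5))/(-2 - 5)) = 0*(-5*(10 + 5)/(-7)) = 0*(-5*(-⅐)*15) = 0*(75/7) = 0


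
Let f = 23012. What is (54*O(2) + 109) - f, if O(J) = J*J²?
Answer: -22471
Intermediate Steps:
O(J) = J³
(54*O(2) + 109) - f = (54*2³ + 109) - 1*23012 = (54*8 + 109) - 23012 = (432 + 109) - 23012 = 541 - 23012 = -22471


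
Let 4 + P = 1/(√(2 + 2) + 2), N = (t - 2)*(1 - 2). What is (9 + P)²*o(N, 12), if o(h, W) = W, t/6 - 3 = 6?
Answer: 1323/4 ≈ 330.75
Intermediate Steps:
t = 54 (t = 18 + 6*6 = 18 + 36 = 54)
N = -52 (N = (54 - 2)*(1 - 2) = 52*(-1) = -52)
P = -15/4 (P = -4 + 1/(√(2 + 2) + 2) = -4 + 1/(√4 + 2) = -4 + 1/(2 + 2) = -4 + 1/4 = -4 + ¼ = -15/4 ≈ -3.7500)
(9 + P)²*o(N, 12) = (9 - 15/4)²*12 = (21/4)²*12 = (441/16)*12 = 1323/4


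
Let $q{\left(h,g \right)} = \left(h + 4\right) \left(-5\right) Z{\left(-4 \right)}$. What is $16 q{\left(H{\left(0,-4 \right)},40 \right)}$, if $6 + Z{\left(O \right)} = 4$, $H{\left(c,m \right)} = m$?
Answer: $0$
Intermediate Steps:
$Z{\left(O \right)} = -2$ ($Z{\left(O \right)} = -6 + 4 = -2$)
$q{\left(h,g \right)} = 40 + 10 h$ ($q{\left(h,g \right)} = \left(h + 4\right) \left(-5\right) \left(-2\right) = \left(4 + h\right) \left(-5\right) \left(-2\right) = \left(-20 - 5 h\right) \left(-2\right) = 40 + 10 h$)
$16 q{\left(H{\left(0,-4 \right)},40 \right)} = 16 \left(40 + 10 \left(-4\right)\right) = 16 \left(40 - 40\right) = 16 \cdot 0 = 0$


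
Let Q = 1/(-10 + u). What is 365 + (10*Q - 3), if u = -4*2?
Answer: 3253/9 ≈ 361.44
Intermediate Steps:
u = -8
Q = -1/18 (Q = 1/(-10 - 8) = 1/(-18) = -1/18 ≈ -0.055556)
365 + (10*Q - 3) = 365 + (10*(-1/18) - 3) = 365 + (-5/9 - 3) = 365 - 32/9 = 3253/9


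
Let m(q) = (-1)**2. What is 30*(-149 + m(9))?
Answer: -4440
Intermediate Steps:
m(q) = 1
30*(-149 + m(9)) = 30*(-149 + 1) = 30*(-148) = -4440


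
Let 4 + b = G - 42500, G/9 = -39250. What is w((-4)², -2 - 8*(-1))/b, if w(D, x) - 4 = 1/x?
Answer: -25/2374524 ≈ -1.0528e-5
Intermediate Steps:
G = -353250 (G = 9*(-39250) = -353250)
w(D, x) = 4 + 1/x
b = -395754 (b = -4 + (-353250 - 42500) = -4 - 395750 = -395754)
w((-4)², -2 - 8*(-1))/b = (4 + 1/(-2 - 8*(-1)))/(-395754) = (4 + 1/(-2 + 8))*(-1/395754) = (4 + 1/6)*(-1/395754) = (4 + ⅙)*(-1/395754) = (25/6)*(-1/395754) = -25/2374524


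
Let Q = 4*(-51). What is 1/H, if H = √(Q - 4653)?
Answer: -I*√4857/4857 ≈ -0.014349*I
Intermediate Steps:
Q = -204
H = I*√4857 (H = √(-204 - 4653) = √(-4857) = I*√4857 ≈ 69.692*I)
1/H = 1/(I*√4857) = -I*√4857/4857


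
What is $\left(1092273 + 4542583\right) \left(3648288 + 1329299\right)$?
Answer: $28047985972472$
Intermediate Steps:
$\left(1092273 + 4542583\right) \left(3648288 + 1329299\right) = 5634856 \cdot 4977587 = 28047985972472$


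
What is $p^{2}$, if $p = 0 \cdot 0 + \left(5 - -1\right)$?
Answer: $36$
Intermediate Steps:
$p = 6$ ($p = 0 + \left(5 + 1\right) = 0 + 6 = 6$)
$p^{2} = 6^{2} = 36$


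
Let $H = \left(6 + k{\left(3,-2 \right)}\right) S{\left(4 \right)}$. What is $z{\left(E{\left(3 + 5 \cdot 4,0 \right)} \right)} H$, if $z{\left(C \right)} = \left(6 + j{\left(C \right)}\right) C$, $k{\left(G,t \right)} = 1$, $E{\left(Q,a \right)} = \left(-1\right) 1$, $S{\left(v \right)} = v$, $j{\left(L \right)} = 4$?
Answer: $-280$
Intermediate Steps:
$E{\left(Q,a \right)} = -1$
$z{\left(C \right)} = 10 C$ ($z{\left(C \right)} = \left(6 + 4\right) C = 10 C$)
$H = 28$ ($H = \left(6 + 1\right) 4 = 7 \cdot 4 = 28$)
$z{\left(E{\left(3 + 5 \cdot 4,0 \right)} \right)} H = 10 \left(-1\right) 28 = \left(-10\right) 28 = -280$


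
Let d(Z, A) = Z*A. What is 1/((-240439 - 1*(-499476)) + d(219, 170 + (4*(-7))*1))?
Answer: 1/290135 ≈ 3.4467e-6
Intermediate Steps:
d(Z, A) = A*Z
1/((-240439 - 1*(-499476)) + d(219, 170 + (4*(-7))*1)) = 1/((-240439 - 1*(-499476)) + (170 + (4*(-7))*1)*219) = 1/((-240439 + 499476) + (170 - 28*1)*219) = 1/(259037 + (170 - 28)*219) = 1/(259037 + 142*219) = 1/(259037 + 31098) = 1/290135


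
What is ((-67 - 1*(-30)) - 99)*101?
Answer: -13736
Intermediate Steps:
((-67 - 1*(-30)) - 99)*101 = ((-67 + 30) - 99)*101 = (-37 - 99)*101 = -136*101 = -13736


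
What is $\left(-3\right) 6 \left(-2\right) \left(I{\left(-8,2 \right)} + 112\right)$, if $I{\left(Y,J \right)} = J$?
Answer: $4104$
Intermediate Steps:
$\left(-3\right) 6 \left(-2\right) \left(I{\left(-8,2 \right)} + 112\right) = \left(-3\right) 6 \left(-2\right) \left(2 + 112\right) = \left(-18\right) \left(-2\right) 114 = 36 \cdot 114 = 4104$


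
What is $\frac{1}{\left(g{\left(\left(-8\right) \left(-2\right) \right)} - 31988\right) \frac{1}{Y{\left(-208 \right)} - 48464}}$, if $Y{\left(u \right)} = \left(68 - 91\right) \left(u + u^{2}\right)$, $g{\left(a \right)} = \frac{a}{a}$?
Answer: $\frac{1038752}{31987} \approx 32.474$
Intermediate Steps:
$g{\left(a \right)} = 1$
$Y{\left(u \right)} = - 23 u - 23 u^{2}$ ($Y{\left(u \right)} = - 23 \left(u + u^{2}\right) = - 23 u - 23 u^{2}$)
$\frac{1}{\left(g{\left(\left(-8\right) \left(-2\right) \right)} - 31988\right) \frac{1}{Y{\left(-208 \right)} - 48464}} = \frac{1}{\left(1 - 31988\right) \frac{1}{\left(-23\right) \left(-208\right) \left(1 - 208\right) - 48464}} = \frac{1}{\left(-31987\right) \frac{1}{\left(-23\right) \left(-208\right) \left(-207\right) - 48464}} = \frac{1}{\left(-31987\right) \frac{1}{-990288 - 48464}} = \frac{1}{\left(-31987\right) \frac{1}{-1038752}} = \frac{1}{\left(-31987\right) \left(- \frac{1}{1038752}\right)} = \frac{1}{\frac{31987}{1038752}} = \frac{1038752}{31987}$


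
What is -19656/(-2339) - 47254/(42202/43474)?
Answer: -2402112941866/49355239 ≈ -48670.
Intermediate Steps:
-19656/(-2339) - 47254/(42202/43474) = -19656*(-1/2339) - 47254/(42202*(1/43474)) = 19656/2339 - 47254/21101/21737 = 19656/2339 - 47254*21737/21101 = 19656/2339 - 1027160198/21101 = -2402112941866/49355239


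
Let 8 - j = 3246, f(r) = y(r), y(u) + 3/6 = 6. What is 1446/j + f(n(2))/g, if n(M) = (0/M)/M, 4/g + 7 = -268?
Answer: -4903259/12952 ≈ -378.57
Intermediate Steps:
g = -4/275 (g = 4/(-7 - 268) = 4/(-275) = 4*(-1/275) = -4/275 ≈ -0.014545)
n(M) = 0 (n(M) = 0/M = 0)
y(u) = 11/2 (y(u) = -1/2 + 6 = 11/2)
f(r) = 11/2
j = -3238 (j = 8 - 1*3246 = 8 - 3246 = -3238)
1446/j + f(n(2))/g = 1446/(-3238) + 11/(2*(-4/275)) = 1446*(-1/3238) + (11/2)*(-275/4) = -723/1619 - 3025/8 = -4903259/12952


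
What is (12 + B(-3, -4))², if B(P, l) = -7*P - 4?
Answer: 841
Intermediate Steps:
B(P, l) = -4 - 7*P
(12 + B(-3, -4))² = (12 + (-4 - 7*(-3)))² = (12 + (-4 + 21))² = (12 + 17)² = 29² = 841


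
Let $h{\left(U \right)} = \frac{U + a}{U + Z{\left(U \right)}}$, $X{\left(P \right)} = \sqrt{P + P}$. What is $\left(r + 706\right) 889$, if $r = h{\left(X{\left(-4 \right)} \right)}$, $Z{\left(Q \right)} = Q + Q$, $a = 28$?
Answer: $\frac{1883791}{3} - \frac{6223 i \sqrt{2}}{3} \approx 6.2793 \cdot 10^{5} - 2933.6 i$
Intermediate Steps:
$Z{\left(Q \right)} = 2 Q$
$X{\left(P \right)} = \sqrt{2} \sqrt{P}$ ($X{\left(P \right)} = \sqrt{2 P} = \sqrt{2} \sqrt{P}$)
$h{\left(U \right)} = \frac{28 + U}{3 U}$ ($h{\left(U \right)} = \frac{U + 28}{U + 2 U} = \frac{28 + U}{3 U}$)
$r = - \frac{i \sqrt{2} \left(28 + 2 i \sqrt{2}\right)}{12}$ ($r = \frac{28 + \sqrt{2} \sqrt{-4}}{3 \sqrt{2} \sqrt{-4}} = \frac{28 + \sqrt{2} \cdot 2 i}{3 \sqrt{2} \cdot 2 i} = \frac{28 + 2 i \sqrt{2}}{3 \cdot 2 i \sqrt{2}} = \frac{- \frac{i \sqrt{2}}{4} \left(28 + 2 i \sqrt{2}\right)}{3} = - \frac{i \sqrt{2} \left(28 + 2 i \sqrt{2}\right)}{12} \approx 0.33333 - 3.2998 i$)
$\left(r + 706\right) 889 = \left(\left(\frac{1}{3} - \frac{7 i \sqrt{2}}{3}\right) + 706\right) 889 = \left(\frac{2119}{3} - \frac{7 i \sqrt{2}}{3}\right) 889 = \frac{1883791}{3} - \frac{6223 i \sqrt{2}}{3}$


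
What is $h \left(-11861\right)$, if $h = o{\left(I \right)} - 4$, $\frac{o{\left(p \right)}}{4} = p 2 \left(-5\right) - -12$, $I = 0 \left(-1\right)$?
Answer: $-521884$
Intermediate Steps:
$I = 0$
$o{\left(p \right)} = 48 - 40 p$ ($o{\left(p \right)} = 4 \left(p 2 \left(-5\right) - -12\right) = 4 \left(2 p \left(-5\right) + 12\right) = 4 \left(- 10 p + 12\right) = 4 \left(12 - 10 p\right) = 48 - 40 p$)
$h = 44$ ($h = \left(48 - 0\right) - 4 = \left(48 + 0\right) - 4 = 48 - 4 = 44$)
$h \left(-11861\right) = 44 \left(-11861\right) = -521884$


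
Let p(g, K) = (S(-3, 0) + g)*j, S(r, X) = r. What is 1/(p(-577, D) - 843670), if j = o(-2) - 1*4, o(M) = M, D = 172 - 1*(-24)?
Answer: -1/840190 ≈ -1.1902e-6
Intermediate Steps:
D = 196 (D = 172 + 24 = 196)
j = -6 (j = -2 - 1*4 = -2 - 4 = -6)
p(g, K) = 18 - 6*g (p(g, K) = (-3 + g)*(-6) = 18 - 6*g)
1/(p(-577, D) - 843670) = 1/((18 - 6*(-577)) - 843670) = 1/((18 + 3462) - 843670) = 1/(3480 - 843670) = 1/(-840190) = -1/840190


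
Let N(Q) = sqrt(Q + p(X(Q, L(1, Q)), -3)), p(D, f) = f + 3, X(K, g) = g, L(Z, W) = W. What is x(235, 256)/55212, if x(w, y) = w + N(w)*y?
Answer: 235/55212 + 64*sqrt(235)/13803 ≈ 0.075335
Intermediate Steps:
p(D, f) = 3 + f
N(Q) = sqrt(Q) (N(Q) = sqrt(Q + (3 - 3)) = sqrt(Q + 0) = sqrt(Q))
x(w, y) = w + y*sqrt(w) (x(w, y) = w + sqrt(w)*y = w + y*sqrt(w))
x(235, 256)/55212 = (235 + 256*sqrt(235))/55212 = (235 + 256*sqrt(235))*(1/55212) = 235/55212 + 64*sqrt(235)/13803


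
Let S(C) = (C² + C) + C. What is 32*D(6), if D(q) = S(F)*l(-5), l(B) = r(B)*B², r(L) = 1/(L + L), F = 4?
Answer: -1920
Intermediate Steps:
S(C) = C² + 2*C (S(C) = (C + C²) + C = C² + 2*C)
r(L) = 1/(2*L)
l(B) = B/2 (l(B) = (1/(2*B))*B² = B/2)
D(q) = -60 (D(q) = (4*(2 + 4))*((½)*(-5)) = (4*6)*(-5/2) = 24*(-5/2) = -60)
32*D(6) = 32*(-60) = -1920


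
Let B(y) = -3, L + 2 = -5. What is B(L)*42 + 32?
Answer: -94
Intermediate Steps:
L = -7 (L = -2 - 5 = -7)
B(L)*42 + 32 = -3*42 + 32 = -126 + 32 = -94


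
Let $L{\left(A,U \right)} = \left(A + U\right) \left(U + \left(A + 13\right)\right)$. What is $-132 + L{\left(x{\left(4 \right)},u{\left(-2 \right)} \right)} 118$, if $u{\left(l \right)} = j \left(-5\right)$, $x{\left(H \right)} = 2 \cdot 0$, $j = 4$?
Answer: $16388$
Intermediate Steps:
$x{\left(H \right)} = 0$
$u{\left(l \right)} = -20$ ($u{\left(l \right)} = 4 \left(-5\right) = -20$)
$L{\left(A,U \right)} = \left(A + U\right) \left(13 + A + U\right)$ ($L{\left(A,U \right)} = \left(A + U\right) \left(U + \left(13 + A\right)\right) = \left(A + U\right) \left(13 + A + U\right)$)
$-132 + L{\left(x{\left(4 \right)},u{\left(-2 \right)} \right)} 118 = -132 + \left(0^{2} + \left(-20\right)^{2} + 13 \cdot 0 + 13 \left(-20\right) + 2 \cdot 0 \left(-20\right)\right) 118 = -132 + \left(0 + 400 + 0 - 260 + 0\right) 118 = -132 + 140 \cdot 118 = -132 + 16520 = 16388$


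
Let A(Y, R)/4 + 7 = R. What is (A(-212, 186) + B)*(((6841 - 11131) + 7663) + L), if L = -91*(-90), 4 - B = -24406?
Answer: 290531938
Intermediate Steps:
B = 24410 (B = 4 - 1*(-24406) = 4 + 24406 = 24410)
A(Y, R) = -28 + 4*R
L = 8190
(A(-212, 186) + B)*(((6841 - 11131) + 7663) + L) = ((-28 + 4*186) + 24410)*(((6841 - 11131) + 7663) + 8190) = ((-28 + 744) + 24410)*((-4290 + 7663) + 8190) = (716 + 24410)*(3373 + 8190) = 25126*11563 = 290531938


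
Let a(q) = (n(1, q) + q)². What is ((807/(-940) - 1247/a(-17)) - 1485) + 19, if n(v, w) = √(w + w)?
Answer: (-352778165*I - 46880798*√34)/(15980*(2*√34 + 15*I)) ≈ -1469.9 - 2.3696*I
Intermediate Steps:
n(v, w) = √2*√w (n(v, w) = √(2*w) = √2*√w)
a(q) = (q + √2*√q)² (a(q) = (√2*√q + q)² = (q + √2*√q)²)
((807/(-940) - 1247/a(-17)) - 1485) + 19 = ((807/(-940) - 1247/(-17 + √2*√(-17))²) - 1485) + 19 = ((807*(-1/940) - 1247/(-17 + √2*(I*√17))²) - 1485) + 19 = ((-807/940 - 1247/(-17 + I*√34)²) - 1485) + 19 = (-1396707/940 - 1247/(-17 + I*√34)²) + 19 = -1378847/940 - 1247/(-17 + I*√34)²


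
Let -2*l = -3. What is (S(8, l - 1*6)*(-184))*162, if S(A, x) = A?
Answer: -238464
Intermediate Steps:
l = 3/2 (l = -1/2*(-3) = 3/2 ≈ 1.5000)
(S(8, l - 1*6)*(-184))*162 = (8*(-184))*162 = -1472*162 = -238464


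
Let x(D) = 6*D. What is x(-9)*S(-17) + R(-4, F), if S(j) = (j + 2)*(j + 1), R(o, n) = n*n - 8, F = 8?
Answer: -12904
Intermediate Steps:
R(o, n) = -8 + n**2 (R(o, n) = n**2 - 8 = -8 + n**2)
S(j) = (1 + j)*(2 + j) (S(j) = (2 + j)*(1 + j) = (1 + j)*(2 + j))
x(-9)*S(-17) + R(-4, F) = (6*(-9))*(2 + (-17)**2 + 3*(-17)) + (-8 + 8**2) = -54*(2 + 289 - 51) + (-8 + 64) = -54*240 + 56 = -12960 + 56 = -12904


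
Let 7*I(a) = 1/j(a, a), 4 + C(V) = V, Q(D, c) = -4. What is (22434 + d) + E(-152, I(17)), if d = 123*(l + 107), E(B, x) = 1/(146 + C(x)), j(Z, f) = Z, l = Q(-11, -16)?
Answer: 593205716/16899 ≈ 35103.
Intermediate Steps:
l = -4
C(V) = -4 + V
I(a) = 1/(7*a)
E(B, x) = 1/(142 + x) (E(B, x) = 1/(146 + (-4 + x)) = 1/(142 + x))
d = 12669 (d = 123*(-4 + 107) = 123*103 = 12669)
(22434 + d) + E(-152, I(17)) = (22434 + 12669) + 1/(142 + (⅐)/17) = 35103 + 1/(142 + (⅐)*(1/17)) = 35103 + 1/(142 + 1/119) = 35103 + 1/(16899/119) = 35103 + 119/16899 = 593205716/16899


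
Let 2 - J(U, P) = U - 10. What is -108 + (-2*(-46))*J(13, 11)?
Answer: -200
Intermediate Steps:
J(U, P) = 12 - U (J(U, P) = 2 - (U - 10) = 2 - (-10 + U) = 2 + (10 - U) = 12 - U)
-108 + (-2*(-46))*J(13, 11) = -108 + (-2*(-46))*(12 - 1*13) = -108 + 92*(12 - 13) = -108 + 92*(-1) = -108 - 92 = -200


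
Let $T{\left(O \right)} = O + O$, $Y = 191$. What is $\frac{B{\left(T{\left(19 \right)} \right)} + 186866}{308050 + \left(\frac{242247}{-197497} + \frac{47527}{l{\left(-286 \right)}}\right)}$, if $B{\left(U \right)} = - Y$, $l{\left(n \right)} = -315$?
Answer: $\frac{11613342029625}{19154806770026} \approx 0.60629$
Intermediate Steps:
$T{\left(O \right)} = 2 O$
$B{\left(U \right)} = -191$ ($B{\left(U \right)} = \left(-1\right) 191 = -191$)
$\frac{B{\left(T{\left(19 \right)} \right)} + 186866}{308050 + \left(\frac{242247}{-197497} + \frac{47527}{l{\left(-286 \right)}}\right)} = \frac{-191 + 186866}{308050 + \left(\frac{242247}{-197497} + \frac{47527}{-315}\right)} = \frac{186675}{308050 + \left(242247 \left(- \frac{1}{197497}\right) + 47527 \left(- \frac{1}{315}\right)\right)} = \frac{186675}{308050 - \frac{9462747724}{62211555}} = \frac{186675}{\frac{19154806770026}{62211555}} = 186675 \cdot \frac{62211555}{19154806770026} = \frac{11613342029625}{19154806770026}$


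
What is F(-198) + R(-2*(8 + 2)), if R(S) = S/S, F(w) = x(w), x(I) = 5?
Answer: 6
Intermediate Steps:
F(w) = 5
R(S) = 1
F(-198) + R(-2*(8 + 2)) = 5 + 1 = 6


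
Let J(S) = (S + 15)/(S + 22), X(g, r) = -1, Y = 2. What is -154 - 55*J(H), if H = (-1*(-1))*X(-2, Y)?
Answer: -572/3 ≈ -190.67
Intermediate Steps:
H = -1 (H = -1*(-1)*(-1) = 1*(-1) = -1)
J(S) = (15 + S)/(22 + S)
-154 - 55*J(H) = -154 - 55*(15 - 1)/(22 - 1) = -154 - 55*14/21 = -154 - 55*⅔ = -154 - 110/3 = -572/3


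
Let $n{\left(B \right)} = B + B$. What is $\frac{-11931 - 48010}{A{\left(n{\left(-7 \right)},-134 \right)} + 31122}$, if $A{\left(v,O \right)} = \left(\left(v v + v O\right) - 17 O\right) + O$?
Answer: $- \frac{59941}{35338} \approx -1.6962$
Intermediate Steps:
$n{\left(B \right)} = 2 B$
$A{\left(v,O \right)} = v^{2} - 16 O + O v$ ($A{\left(v,O \right)} = \left(\left(v^{2} + O v\right) - 17 O\right) + O = \left(v^{2} - 17 O + O v\right) + O = v^{2} - 16 O + O v$)
$\frac{-11931 - 48010}{A{\left(n{\left(-7 \right)},-134 \right)} + 31122} = \frac{-11931 - 48010}{\left(\left(2 \left(-7\right)\right)^{2} - -2144 - 134 \cdot 2 \left(-7\right)\right) + 31122} = - \frac{59941}{\left(\left(-14\right)^{2} + 2144 - -1876\right) + 31122} = - \frac{59941}{\left(196 + 2144 + 1876\right) + 31122} = - \frac{59941}{4216 + 31122} = - \frac{59941}{35338}$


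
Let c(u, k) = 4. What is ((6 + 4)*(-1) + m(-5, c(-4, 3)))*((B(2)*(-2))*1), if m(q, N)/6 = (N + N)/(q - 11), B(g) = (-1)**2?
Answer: 26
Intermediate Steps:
B(g) = 1
m(q, N) = 12*N/(-11 + q) (m(q, N) = 6*((N + N)/(q - 11)) = 6*((2*N)/(-11 + q)) = 6*(2*N/(-11 + q)) = 12*N/(-11 + q))
((6 + 4)*(-1) + m(-5, c(-4, 3)))*((B(2)*(-2))*1) = ((6 + 4)*(-1) + 12*4/(-11 - 5))*((1*(-2))*1) = (10*(-1) + 12*4/(-16))*(-2*1) = (-10 + 12*4*(-1/16))*(-2) = (-10 - 3)*(-2) = -13*(-2) = 26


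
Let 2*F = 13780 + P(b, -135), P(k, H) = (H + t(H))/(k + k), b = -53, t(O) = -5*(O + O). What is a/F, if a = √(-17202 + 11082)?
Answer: 1272*I*√170/1459465 ≈ 0.011364*I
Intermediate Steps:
t(O) = -10*O
P(k, H) = -9*H/(2*k) (P(k, H) = (H - 10*H)/(k + k) = (-9*H)/((2*k)) = (-9*H)*(1/(2*k)) = -9*H/(2*k))
F = 1459465/212 (F = (13780 - 9/2*(-135)/(-53))/2 = (13780 - 9/2*(-135)*(-1/53))/2 = (13780 - 1215/106)/2 = (½)*(1459465/106) = 1459465/212 ≈ 6884.3)
a = 6*I*√170 (a = √(-6120) = 6*I*√170 ≈ 78.23*I)
a/F = (6*I*√170)/(1459465/212) = (6*I*√170)*(212/1459465) = 1272*I*√170/1459465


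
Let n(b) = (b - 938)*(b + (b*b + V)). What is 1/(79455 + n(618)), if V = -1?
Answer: -1/122333665 ≈ -8.1744e-9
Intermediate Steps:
n(b) = (-938 + b)*(-1 + b + b**2) (n(b) = (b - 938)*(b + (b*b - 1)) = (-938 + b)*(b + (b**2 - 1)) = (-938 + b)*(b + (-1 + b**2)) = (-938 + b)*(-1 + b + b**2))
1/(79455 + n(618)) = 1/(79455 + (938 + 618**3 - 939*618 - 937*618**2)) = 1/(79455 + (938 + 236029032 - 580302 - 937*381924)) = 1/(79455 + (938 + 236029032 - 580302 - 357862788)) = 1/(79455 - 122413120) = 1/(-122333665) = -1/122333665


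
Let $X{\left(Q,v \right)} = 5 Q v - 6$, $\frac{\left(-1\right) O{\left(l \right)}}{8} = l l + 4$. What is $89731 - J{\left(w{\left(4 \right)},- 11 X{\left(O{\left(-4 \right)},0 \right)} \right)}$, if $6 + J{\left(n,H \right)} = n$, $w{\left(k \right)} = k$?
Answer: $89733$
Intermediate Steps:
$O{\left(l \right)} = -32 - 8 l^{2}$ ($O{\left(l \right)} = - 8 \left(l l + 4\right) = - 8 \left(l^{2} + 4\right) = - 8 \left(4 + l^{2}\right) = -32 - 8 l^{2}$)
$X{\left(Q,v \right)} = -6 + 5 Q v$ ($X{\left(Q,v \right)} = 5 Q v - 6 = -6 + 5 Q v$)
$J{\left(n,H \right)} = -6 + n$
$89731 - J{\left(w{\left(4 \right)},- 11 X{\left(O{\left(-4 \right)},0 \right)} \right)} = 89731 - \left(-6 + 4\right) = 89731 - -2 = 89731 + 2 = 89733$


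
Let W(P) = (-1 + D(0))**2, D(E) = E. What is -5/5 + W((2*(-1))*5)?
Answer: 0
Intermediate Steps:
W(P) = 1 (W(P) = (-1 + 0)**2 = (-1)**2 = 1)
-5/5 + W((2*(-1))*5) = -5/5 + 1 = -5*1/5 + 1 = -1 + 1 = 0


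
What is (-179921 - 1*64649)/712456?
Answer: -122285/356228 ≈ -0.34328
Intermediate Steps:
(-179921 - 1*64649)/712456 = (-179921 - 64649)*(1/712456) = -244570*1/712456 = -122285/356228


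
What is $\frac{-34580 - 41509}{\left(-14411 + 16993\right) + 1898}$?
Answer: $- \frac{76089}{4480} \approx -16.984$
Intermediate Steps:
$\frac{-34580 - 41509}{\left(-14411 + 16993\right) + 1898} = - \frac{76089}{2582 + 1898} = - \frac{76089}{4480}$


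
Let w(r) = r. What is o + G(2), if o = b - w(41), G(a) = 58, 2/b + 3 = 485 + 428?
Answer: 7736/455 ≈ 17.002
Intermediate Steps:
b = 1/455 (b = 2/(-3 + (485 + 428)) = 2/(-3 + 913) = 2/910 = 2*(1/910) = 1/455 ≈ 0.0021978)
o = -18654/455 (o = 1/455 - 1*41 = 1/455 - 41 = -18654/455 ≈ -40.998)
o + G(2) = -18654/455 + 58 = 7736/455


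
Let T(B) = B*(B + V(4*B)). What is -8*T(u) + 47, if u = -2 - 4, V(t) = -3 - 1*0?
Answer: -385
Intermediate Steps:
V(t) = -3 (V(t) = -3 + 0 = -3)
u = -6
T(B) = B*(-3 + B) (T(B) = B*(B - 3) = B*(-3 + B))
-8*T(u) + 47 = -(-48)*(-3 - 6) + 47 = -(-48)*(-9) + 47 = -8*54 + 47 = -432 + 47 = -385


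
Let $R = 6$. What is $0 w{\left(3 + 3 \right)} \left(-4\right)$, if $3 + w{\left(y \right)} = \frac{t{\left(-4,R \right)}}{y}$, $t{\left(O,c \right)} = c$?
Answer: $0$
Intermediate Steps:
$w{\left(y \right)} = -3 + \frac{6}{y}$
$0 w{\left(3 + 3 \right)} \left(-4\right) = 0 \left(-3 + \frac{6}{3 + 3}\right) \left(-4\right) = 0 \left(-3 + \frac{6}{6}\right) \left(-4\right) = 0 \left(-3 + 6 \cdot \frac{1}{6}\right) \left(-4\right) = 0 \left(-3 + 1\right) \left(-4\right) = 0 \left(\left(-2\right) \left(-4\right)\right) = 0 \cdot 8 = 0$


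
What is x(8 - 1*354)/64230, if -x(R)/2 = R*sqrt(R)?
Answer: 346*I*sqrt(346)/32115 ≈ 0.2004*I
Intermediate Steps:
x(R) = -2*R**(3/2) (x(R) = -2*R*sqrt(R) = -2*R**(3/2))
x(8 - 1*354)/64230 = -2*(8 - 1*354)**(3/2)/64230 = -2*(8 - 354)**(3/2)*(1/64230) = -(-692)*I*sqrt(346)*(1/64230) = (692*I*sqrt(346))*(1/64230) = 346*I*sqrt(346)/32115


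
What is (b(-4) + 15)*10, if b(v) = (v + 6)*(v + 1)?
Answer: 90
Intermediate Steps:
b(v) = (1 + v)*(6 + v) (b(v) = (6 + v)*(1 + v) = (1 + v)*(6 + v))
(b(-4) + 15)*10 = ((6 + (-4)² + 7*(-4)) + 15)*10 = ((6 + 16 - 28) + 15)*10 = (-6 + 15)*10 = 9*10 = 90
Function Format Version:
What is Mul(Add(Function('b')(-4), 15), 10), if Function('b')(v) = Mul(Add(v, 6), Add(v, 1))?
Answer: 90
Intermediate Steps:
Function('b')(v) = Mul(Add(1, v), Add(6, v)) (Function('b')(v) = Mul(Add(6, v), Add(1, v)) = Mul(Add(1, v), Add(6, v)))
Mul(Add(Function('b')(-4), 15), 10) = Mul(Add(Add(6, Pow(-4, 2), Mul(7, -4)), 15), 10) = Mul(Add(Add(6, 16, -28), 15), 10) = Mul(Add(-6, 15), 10) = Mul(9, 10) = 90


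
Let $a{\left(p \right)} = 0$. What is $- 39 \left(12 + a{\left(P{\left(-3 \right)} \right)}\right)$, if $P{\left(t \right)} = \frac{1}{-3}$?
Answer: $-468$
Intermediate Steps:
$P{\left(t \right)} = - \frac{1}{3}$
$- 39 \left(12 + a{\left(P{\left(-3 \right)} \right)}\right) = - 39 \left(12 + 0\right) = \left(-39\right) 12 = -468$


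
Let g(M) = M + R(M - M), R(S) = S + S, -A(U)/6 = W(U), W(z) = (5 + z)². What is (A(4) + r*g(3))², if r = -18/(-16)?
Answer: 14907321/64 ≈ 2.3293e+5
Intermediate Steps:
A(U) = -6*(5 + U)²
R(S) = 2*S
r = 9/8 (r = -18*(-1/16) = 9/8 ≈ 1.1250)
g(M) = M (g(M) = M + 2*(M - M) = M + 2*0 = M + 0 = M)
(A(4) + r*g(3))² = (-6*(5 + 4)² + (9/8)*3)² = (-6*9² + 27/8)² = (-6*81 + 27/8)² = (-486 + 27/8)² = (-3861/8)² = 14907321/64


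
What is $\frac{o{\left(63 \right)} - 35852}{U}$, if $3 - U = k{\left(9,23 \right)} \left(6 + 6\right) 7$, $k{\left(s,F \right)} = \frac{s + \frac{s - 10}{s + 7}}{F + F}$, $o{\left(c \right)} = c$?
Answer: $\frac{6585176}{2451} \approx 2686.7$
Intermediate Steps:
$k{\left(s,F \right)} = \frac{s + \frac{-10 + s}{7 + s}}{2 F}$
$U = - \frac{2451}{184}$ ($U = 3 - \frac{-10 + 9^{2} + 8 \cdot 9}{2 \cdot 23 \left(7 + 9\right)} \left(6 + 6\right) 7 = 3 - \frac{1}{2} \cdot \frac{1}{23} \cdot \frac{1}{16} \left(-10 + 81 + 72\right) 12 \cdot 7 = 3 - \frac{1}{2} \cdot \frac{1}{23} \cdot \frac{1}{16} \cdot 143 \cdot 84 = 3 - \frac{143}{736} \cdot 84 = 3 - \frac{3003}{184} = - \frac{2451}{184} \approx -13.321$)
$\frac{o{\left(63 \right)} - 35852}{U} = \frac{63 - 35852}{- \frac{2451}{184}} = \left(63 - 35852\right) \left(- \frac{184}{2451}\right) = \left(-35789\right) \left(- \frac{184}{2451}\right) = \frac{6585176}{2451}$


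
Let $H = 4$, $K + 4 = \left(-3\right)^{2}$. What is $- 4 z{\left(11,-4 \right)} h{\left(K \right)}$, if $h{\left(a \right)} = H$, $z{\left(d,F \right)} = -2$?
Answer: $32$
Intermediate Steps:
$K = 5$ ($K = -4 + \left(-3\right)^{2} = -4 + 9 = 5$)
$h{\left(a \right)} = 4$
$- 4 z{\left(11,-4 \right)} h{\left(K \right)} = - 4 \left(\left(-2\right) 4\right) = \left(-4\right) \left(-8\right) = 32$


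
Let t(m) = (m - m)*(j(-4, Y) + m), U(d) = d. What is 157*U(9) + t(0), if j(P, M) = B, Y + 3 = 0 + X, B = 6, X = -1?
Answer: 1413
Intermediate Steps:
Y = -4 (Y = -3 + (0 - 1) = -3 - 1 = -4)
j(P, M) = 6
t(m) = 0 (t(m) = (m - m)*(6 + m) = 0*(6 + m) = 0)
157*U(9) + t(0) = 157*9 + 0 = 1413 + 0 = 1413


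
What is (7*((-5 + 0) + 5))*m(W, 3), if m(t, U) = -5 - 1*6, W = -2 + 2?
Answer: 0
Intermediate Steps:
W = 0
m(t, U) = -11 (m(t, U) = -5 - 6 = -11)
(7*((-5 + 0) + 5))*m(W, 3) = (7*((-5 + 0) + 5))*(-11) = (7*(-5 + 5))*(-11) = (7*0)*(-11) = 0*(-11) = 0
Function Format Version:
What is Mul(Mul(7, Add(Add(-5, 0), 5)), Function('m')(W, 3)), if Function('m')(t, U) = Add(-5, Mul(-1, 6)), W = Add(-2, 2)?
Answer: 0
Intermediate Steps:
W = 0
Function('m')(t, U) = -11 (Function('m')(t, U) = Add(-5, -6) = -11)
Mul(Mul(7, Add(Add(-5, 0), 5)), Function('m')(W, 3)) = Mul(Mul(7, Add(Add(-5, 0), 5)), -11) = Mul(Mul(7, Add(-5, 5)), -11) = Mul(Mul(7, 0), -11) = Mul(0, -11) = 0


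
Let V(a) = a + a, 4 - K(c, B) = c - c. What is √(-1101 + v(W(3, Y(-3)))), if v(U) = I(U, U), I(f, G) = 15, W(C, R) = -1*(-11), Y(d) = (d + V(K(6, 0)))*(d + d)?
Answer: I*√1086 ≈ 32.955*I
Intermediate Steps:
K(c, B) = 4 (K(c, B) = 4 - (c - c) = 4 - 1*0 = 4 + 0 = 4)
V(a) = 2*a
Y(d) = 2*d*(8 + d) (Y(d) = (d + 2*4)*(d + d) = (d + 8)*(2*d) = (8 + d)*(2*d) = 2*d*(8 + d))
W(C, R) = 11
v(U) = 15
√(-1101 + v(W(3, Y(-3)))) = √(-1101 + 15) = √(-1086) = I*√1086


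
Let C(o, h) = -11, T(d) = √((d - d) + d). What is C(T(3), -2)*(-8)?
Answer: 88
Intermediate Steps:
T(d) = √d (T(d) = √(0 + d) = √d)
C(T(3), -2)*(-8) = -11*(-8) = 88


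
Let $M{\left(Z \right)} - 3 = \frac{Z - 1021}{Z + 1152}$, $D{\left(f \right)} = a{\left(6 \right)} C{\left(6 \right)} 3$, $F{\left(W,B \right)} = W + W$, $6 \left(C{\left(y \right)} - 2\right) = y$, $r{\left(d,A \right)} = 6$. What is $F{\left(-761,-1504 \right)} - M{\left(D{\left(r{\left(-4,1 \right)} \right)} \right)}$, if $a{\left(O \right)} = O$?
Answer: $- \frac{1838183}{1206} \approx -1524.2$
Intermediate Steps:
$C{\left(y \right)} = 2 + \frac{y}{6}$
$F{\left(W,B \right)} = 2 W$
$D{\left(f \right)} = 54$ ($D{\left(f \right)} = 6 \left(2 + \frac{1}{6} \cdot 6\right) 3 = 6 \left(2 + 1\right) 3 = 6 \cdot 3 \cdot 3 = 18 \cdot 3 = 54$)
$M{\left(Z \right)} = 3 + \frac{-1021 + Z}{1152 + Z}$ ($M{\left(Z \right)} = 3 + \frac{Z - 1021}{Z + 1152} = 3 + \frac{-1021 + Z}{1152 + Z}$)
$F{\left(-761,-1504 \right)} - M{\left(D{\left(r{\left(-4,1 \right)} \right)} \right)} = 2 \left(-761\right) - \frac{2435 + 4 \cdot 54}{1152 + 54} = -1522 - \frac{2435 + 216}{1206} = -1522 - \frac{1}{1206} \cdot 2651 = -1522 - \frac{2651}{1206} = - \frac{1838183}{1206}$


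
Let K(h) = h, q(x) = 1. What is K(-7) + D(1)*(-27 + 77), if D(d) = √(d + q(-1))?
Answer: -7 + 50*√2 ≈ 63.711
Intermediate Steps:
D(d) = √(1 + d) (D(d) = √(d + 1) = √(1 + d))
K(-7) + D(1)*(-27 + 77) = -7 + √(1 + 1)*(-27 + 77) = -7 + √2*50 = -7 + 50*√2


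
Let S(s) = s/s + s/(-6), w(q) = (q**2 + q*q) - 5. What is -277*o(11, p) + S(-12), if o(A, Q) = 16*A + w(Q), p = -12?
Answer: -127140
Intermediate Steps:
w(q) = -5 + 2*q**2 (w(q) = (q**2 + q**2) - 5 = 2*q**2 - 5 = -5 + 2*q**2)
o(A, Q) = -5 + 2*Q**2 + 16*A (o(A, Q) = 16*A + (-5 + 2*Q**2) = -5 + 2*Q**2 + 16*A)
S(s) = 1 - s/6 (S(s) = 1 + s*(-1/6) = 1 - s/6)
-277*o(11, p) + S(-12) = -277*(-5 + 2*(-12)**2 + 16*11) + (1 - 1/6*(-12)) = -277*(-5 + 2*144 + 176) + (1 + 2) = -277*(-5 + 288 + 176) + 3 = -277*459 + 3 = -127143 + 3 = -127140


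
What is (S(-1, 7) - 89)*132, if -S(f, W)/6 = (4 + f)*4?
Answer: -21252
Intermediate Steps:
S(f, W) = -96 - 24*f (S(f, W) = -6*(4 + f)*4 = -6*(16 + 4*f) = -96 - 24*f)
(S(-1, 7) - 89)*132 = ((-96 - 24*(-1)) - 89)*132 = ((-96 + 24) - 89)*132 = (-72 - 89)*132 = -161*132 = -21252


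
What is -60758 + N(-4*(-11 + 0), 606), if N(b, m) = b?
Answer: -60714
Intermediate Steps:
-60758 + N(-4*(-11 + 0), 606) = -60758 - 4*(-11 + 0) = -60758 - 4*(-11) = -60758 + 44 = -60714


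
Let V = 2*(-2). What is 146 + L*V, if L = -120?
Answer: 626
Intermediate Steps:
V = -4
146 + L*V = 146 - 120*(-4) = 146 + 480 = 626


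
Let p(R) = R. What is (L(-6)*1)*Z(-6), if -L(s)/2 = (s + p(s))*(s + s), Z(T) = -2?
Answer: 576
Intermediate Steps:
L(s) = -8*s**2 (L(s) = -2*(s + s)*(s + s) = -2*2*s*2*s = -8*s**2)
(L(-6)*1)*Z(-6) = (-8*(-6)**2*1)*(-2) = (-8*36*1)*(-2) = -288*1*(-2) = -288*(-2) = 576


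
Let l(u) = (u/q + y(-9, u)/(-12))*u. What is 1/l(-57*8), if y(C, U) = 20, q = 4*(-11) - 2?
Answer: -23/86488 ≈ -0.00026593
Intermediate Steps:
q = -46 (q = -44 - 2 = -46)
l(u) = u*(-5/3 - u/46) (l(u) = (u/(-46) + 20/(-12))*u = (u*(-1/46) + 20*(-1/12))*u = (-u/46 - 5/3)*u = (-5/3 - u/46)*u = u*(-5/3 - u/46))
1/l(-57*8) = 1/((-57*8)*(-230 - (-171)*8)/138) = 1/((1/138)*(-456)*(-230 - 3*(-456))) = 1/((1/138)*(-456)*(-230 + 1368)) = 1/((1/138)*(-456)*1138) = 1/(-86488/23) = -23/86488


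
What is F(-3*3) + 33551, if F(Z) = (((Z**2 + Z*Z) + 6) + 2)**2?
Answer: 62451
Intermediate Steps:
F(Z) = (8 + 2*Z**2)**2 (F(Z) = (((Z**2 + Z**2) + 6) + 2)**2 = ((2*Z**2 + 6) + 2)**2 = ((6 + 2*Z**2) + 2)**2 = (8 + 2*Z**2)**2)
F(-3*3) + 33551 = 4*(4 + (-3*3)**2)**2 + 33551 = 4*(4 + (-9)**2)**2 + 33551 = 4*(4 + 81)**2 + 33551 = 4*85**2 + 33551 = 4*7225 + 33551 = 28900 + 33551 = 62451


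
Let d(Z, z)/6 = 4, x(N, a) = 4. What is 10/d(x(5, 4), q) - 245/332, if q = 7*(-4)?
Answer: -80/249 ≈ -0.32129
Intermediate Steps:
q = -28
d(Z, z) = 24 (d(Z, z) = 6*4 = 24)
10/d(x(5, 4), q) - 245/332 = 10/24 - 245/332 = 10*(1/24) - 245*1/332 = 5/12 - 245/332 = -80/249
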